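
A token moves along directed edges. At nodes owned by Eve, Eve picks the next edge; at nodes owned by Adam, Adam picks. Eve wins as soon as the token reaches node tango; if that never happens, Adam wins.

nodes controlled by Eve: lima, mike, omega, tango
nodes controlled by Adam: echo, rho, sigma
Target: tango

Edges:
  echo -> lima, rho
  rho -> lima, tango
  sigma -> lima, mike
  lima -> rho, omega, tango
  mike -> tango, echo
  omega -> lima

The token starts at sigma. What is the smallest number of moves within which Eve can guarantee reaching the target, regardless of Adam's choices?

2

A0 = {tango}
A1: add {lima, mike} — lima (Eve) has lima→tango; mike (Eve) has mike→tango.
A2: add {omega, rho, sigma} — rho (Adam): all of {lima, tango} already in; omega (Eve) has omega→lima; sigma (Adam): all of {lima, mike} already in.
sigma enters the attractor at level 2, so Eve can force the target in 2 moves from there.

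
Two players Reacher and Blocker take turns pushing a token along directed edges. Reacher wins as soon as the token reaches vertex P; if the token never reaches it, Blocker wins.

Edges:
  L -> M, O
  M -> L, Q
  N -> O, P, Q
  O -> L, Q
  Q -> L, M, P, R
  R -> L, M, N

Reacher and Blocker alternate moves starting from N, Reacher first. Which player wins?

Track states (vertex, player-to-move).
A0 = {(P,Reacher), (P,Blocker)}
A1: add {(N,Reacher), (Q,Reacher)}.
(N,Reacher) ∈ A1 ⇒ Reacher forces the target.

Reacher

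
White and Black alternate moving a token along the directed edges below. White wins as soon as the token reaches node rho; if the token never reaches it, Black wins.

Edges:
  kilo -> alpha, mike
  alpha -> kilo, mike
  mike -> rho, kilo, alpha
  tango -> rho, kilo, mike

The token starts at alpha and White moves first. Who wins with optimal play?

Black

Track states (vertex, player-to-move).
A0 = {(rho,White), (rho,Black)}
A1: add {(mike,White), (tango,White)}.
A2 = A1; e.g. (kilo,White) stays out. (alpha,White) never enters ⇒ Black avoids the target.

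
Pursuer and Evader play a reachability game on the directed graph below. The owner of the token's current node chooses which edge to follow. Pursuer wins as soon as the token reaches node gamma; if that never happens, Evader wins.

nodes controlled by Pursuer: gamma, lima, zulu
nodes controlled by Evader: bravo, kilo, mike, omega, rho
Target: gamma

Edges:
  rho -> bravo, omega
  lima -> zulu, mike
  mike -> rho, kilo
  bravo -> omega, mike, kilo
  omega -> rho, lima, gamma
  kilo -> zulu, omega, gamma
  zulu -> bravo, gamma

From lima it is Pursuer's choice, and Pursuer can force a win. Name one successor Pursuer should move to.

zulu

A0 = {gamma}
A1: add {zulu} — zulu (Pursuer) has zulu→gamma.
A2: add {lima} — lima (Pursuer) has lima→zulu.
A3 = A2; e.g. bravo (Evader) can still go to omega. Fixed point.
From lima, successor zulu is in the attractor (rank 1); the other successor mike is not.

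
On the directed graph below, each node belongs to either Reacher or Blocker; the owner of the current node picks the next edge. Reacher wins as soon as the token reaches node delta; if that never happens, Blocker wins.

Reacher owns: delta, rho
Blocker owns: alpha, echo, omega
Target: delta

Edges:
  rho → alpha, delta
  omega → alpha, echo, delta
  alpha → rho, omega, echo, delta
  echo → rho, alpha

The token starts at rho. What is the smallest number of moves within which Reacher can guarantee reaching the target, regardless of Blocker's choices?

A0 = {delta}
A1: add {rho} — rho (Reacher) has rho→delta.
A2 = A1; e.g. omega (Blocker) can still go to alpha. Fixed point.
rho enters the attractor at level 1, so Reacher can force the target in 1 move from there.

1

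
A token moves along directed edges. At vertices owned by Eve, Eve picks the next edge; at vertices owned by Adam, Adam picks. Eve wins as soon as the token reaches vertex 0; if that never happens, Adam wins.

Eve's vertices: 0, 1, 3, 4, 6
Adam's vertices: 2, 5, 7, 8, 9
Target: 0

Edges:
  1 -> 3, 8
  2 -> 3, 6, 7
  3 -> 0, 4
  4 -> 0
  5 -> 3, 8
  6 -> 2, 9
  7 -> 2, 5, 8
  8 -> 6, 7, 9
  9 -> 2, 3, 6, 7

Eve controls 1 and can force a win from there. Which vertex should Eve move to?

3

A0 = {0}
A1: add {3, 4} — 3 (Eve) has 3→0; 4 (Eve) has 4→0.
A2: add {1} — 1 (Eve) has 1→3.
A3 = A2; e.g. 2 (Adam) can still go to 6. Fixed point.
From 1, successor 3 is in the attractor (rank 1); the other successor 8 is not.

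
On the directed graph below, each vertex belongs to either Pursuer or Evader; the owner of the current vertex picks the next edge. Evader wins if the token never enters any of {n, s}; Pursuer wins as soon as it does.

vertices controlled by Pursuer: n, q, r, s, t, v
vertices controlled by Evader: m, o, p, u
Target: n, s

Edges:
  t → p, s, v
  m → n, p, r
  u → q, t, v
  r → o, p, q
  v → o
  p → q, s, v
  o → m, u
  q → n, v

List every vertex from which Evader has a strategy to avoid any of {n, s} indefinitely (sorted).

m, o, p, u, v

A0 = {n, s}
A1: add {q, t} — q (Pursuer) has q→n; t (Pursuer) has t→s.
A2: add {r} — r (Pursuer) has r→q.
A3 = A2; e.g. m (Evader) can still go to p. Fixed point.
Pursuer's attractor = {n, q, r, s, t}; Evader avoids the target exactly from the complement.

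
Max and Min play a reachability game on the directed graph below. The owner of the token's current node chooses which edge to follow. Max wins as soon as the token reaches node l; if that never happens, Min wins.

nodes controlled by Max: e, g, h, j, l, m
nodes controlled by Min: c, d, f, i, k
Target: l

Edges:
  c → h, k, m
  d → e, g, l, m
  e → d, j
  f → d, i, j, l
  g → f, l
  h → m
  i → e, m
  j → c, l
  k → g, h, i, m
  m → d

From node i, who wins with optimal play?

A0 = {l}
A1: add {g, j} — g (Max) has g→l; j (Max) has j→l.
A2: add {e} — e (Max) has e→j.
A3 = A2; e.g. c (Min) can still go to h. Fixed point.
i never enters the attractor, so Min can avoid the target forever.

Min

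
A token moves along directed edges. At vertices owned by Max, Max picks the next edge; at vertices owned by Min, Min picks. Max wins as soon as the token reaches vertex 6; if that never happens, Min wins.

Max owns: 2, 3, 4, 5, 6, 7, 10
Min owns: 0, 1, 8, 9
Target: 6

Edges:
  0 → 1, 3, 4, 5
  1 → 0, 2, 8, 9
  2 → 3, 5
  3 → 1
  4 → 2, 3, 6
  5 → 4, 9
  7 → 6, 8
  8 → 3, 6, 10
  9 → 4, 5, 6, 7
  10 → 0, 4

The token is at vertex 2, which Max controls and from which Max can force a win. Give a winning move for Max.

5

A0 = {6}
A1: add {4, 7} — 4 (Max) has 4→6; 7 (Max) has 7→6.
A2: add {5, 10} — 5 (Max) has 5→4; 10 (Max) has 10→4.
A3: add {2, 9} — 2 (Max) has 2→5; 9 (Min): all of {4, 5, 6, 7} already in.
A4 = A3; e.g. 0 (Min) can still go to 1. Fixed point.
From 2, successor 5 is in the attractor (rank 2); the other successor 3 is not.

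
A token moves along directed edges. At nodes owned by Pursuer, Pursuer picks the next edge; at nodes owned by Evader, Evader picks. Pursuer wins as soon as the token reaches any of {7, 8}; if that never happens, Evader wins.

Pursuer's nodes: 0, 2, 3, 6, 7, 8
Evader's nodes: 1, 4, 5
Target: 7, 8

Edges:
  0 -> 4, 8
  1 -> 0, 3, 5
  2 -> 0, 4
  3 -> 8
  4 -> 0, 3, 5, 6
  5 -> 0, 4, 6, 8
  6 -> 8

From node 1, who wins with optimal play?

Evader

A0 = {7, 8}
A1: add {0, 3, 6} — 0 (Pursuer) has 0→8; 3 (Pursuer) has 3→8; 6 (Pursuer) has 6→8.
A2: add {2} — 2 (Pursuer) has 2→0.
A3 = A2; e.g. 1 (Evader) can still go to 5. Fixed point.
1 never enters the attractor, so Evader can avoid the target forever.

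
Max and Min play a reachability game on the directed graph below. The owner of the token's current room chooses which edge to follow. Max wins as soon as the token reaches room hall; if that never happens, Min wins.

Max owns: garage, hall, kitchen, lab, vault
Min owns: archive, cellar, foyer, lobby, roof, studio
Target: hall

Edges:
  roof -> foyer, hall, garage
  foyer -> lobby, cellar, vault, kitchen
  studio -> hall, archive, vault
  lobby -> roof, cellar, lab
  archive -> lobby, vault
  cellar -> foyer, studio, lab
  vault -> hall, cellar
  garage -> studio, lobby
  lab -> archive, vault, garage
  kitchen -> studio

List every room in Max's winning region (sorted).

A0 = {hall}
A1: add {vault} — vault (Max) has vault→hall.
A2: add {lab} — lab (Max) has lab→vault.
A3 = A2; e.g. roof (Min) can still go to foyer. Fixed point.
Max's winning region = {hall, lab, vault}.

hall, lab, vault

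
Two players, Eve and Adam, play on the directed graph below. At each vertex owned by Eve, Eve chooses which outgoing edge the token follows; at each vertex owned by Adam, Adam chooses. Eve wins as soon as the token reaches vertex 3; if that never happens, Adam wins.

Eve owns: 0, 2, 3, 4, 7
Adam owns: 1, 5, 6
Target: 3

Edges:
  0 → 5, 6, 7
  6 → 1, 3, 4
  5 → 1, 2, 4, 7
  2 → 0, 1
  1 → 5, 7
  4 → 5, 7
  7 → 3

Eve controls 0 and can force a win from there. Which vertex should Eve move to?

A0 = {3}
A1: add {7} — 7 (Eve) has 7→3.
A2: add {0, 4} — 0 (Eve) has 0→7; 4 (Eve) has 4→7.
A3: add {2} — 2 (Eve) has 2→0.
A4 = A3; e.g. 1 (Adam) can still go to 5. Fixed point.
From 0, successor 7 is in the attractor (rank 1); the other successors 5, 6 are not.

7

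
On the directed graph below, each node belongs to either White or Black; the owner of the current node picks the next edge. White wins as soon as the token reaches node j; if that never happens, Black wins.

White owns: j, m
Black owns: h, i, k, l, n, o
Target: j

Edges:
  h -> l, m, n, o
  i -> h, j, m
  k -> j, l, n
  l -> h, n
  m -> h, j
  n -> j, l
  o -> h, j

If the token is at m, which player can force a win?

A0 = {j}
A1: add {m} — m (White) has m→j.
A2 = A1; e.g. h (Black) can still go to l. Fixed point.
m ∈ A1, so White can force the target.

White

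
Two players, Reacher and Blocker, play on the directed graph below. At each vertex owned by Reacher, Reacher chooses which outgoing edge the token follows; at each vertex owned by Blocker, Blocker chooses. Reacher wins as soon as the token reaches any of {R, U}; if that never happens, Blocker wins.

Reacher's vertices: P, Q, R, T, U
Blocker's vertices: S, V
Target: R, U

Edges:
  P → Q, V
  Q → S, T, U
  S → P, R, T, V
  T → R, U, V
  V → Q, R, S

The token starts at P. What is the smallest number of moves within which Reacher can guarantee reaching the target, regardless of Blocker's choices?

2

A0 = {R, U}
A1: add {Q, T} — Q (Reacher) has Q→U; T (Reacher) has T→R.
A2: add {P} — P (Reacher) has P→Q.
A3 = A2; e.g. S (Blocker) can still go to V. Fixed point.
P enters the attractor at level 2, so Reacher can force the target in 2 moves from there.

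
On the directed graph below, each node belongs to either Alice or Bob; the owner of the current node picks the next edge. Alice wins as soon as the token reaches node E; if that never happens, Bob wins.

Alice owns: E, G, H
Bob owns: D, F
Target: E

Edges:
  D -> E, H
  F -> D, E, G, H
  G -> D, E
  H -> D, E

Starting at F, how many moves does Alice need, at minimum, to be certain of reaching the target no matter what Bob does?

A0 = {E}
A1: add {G, H} — G (Alice) has G→E; H (Alice) has H→E.
A2: add {D} — D (Bob): all of {E, H} already in.
A3: add {F} — F (Bob): all of {D, E, G, H} already in.
A3 = all vertices. Fixed point.
F enters the attractor at level 3, so Alice can force the target in 3 moves from there.

3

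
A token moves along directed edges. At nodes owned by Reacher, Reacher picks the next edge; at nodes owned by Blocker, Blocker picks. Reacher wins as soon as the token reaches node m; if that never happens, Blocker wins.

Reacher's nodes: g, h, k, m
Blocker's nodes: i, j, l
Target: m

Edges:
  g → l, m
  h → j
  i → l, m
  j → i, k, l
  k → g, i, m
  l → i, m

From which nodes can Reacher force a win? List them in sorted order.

g, k, m

A0 = {m}
A1: add {g, k} — g (Reacher) has g→m; k (Reacher) has k→m.
A2 = A1; e.g. h (Reacher) has no edge into A1. Fixed point.
Reacher's winning region = {g, k, m}.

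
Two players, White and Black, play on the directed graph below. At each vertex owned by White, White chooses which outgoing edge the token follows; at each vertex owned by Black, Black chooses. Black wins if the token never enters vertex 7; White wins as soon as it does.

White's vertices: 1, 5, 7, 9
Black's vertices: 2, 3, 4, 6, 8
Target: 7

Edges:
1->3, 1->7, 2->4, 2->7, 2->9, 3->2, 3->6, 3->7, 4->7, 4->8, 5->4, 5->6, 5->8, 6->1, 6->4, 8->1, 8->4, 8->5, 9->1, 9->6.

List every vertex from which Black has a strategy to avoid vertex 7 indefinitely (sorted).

A0 = {7}
A1: add {1} — 1 (White) has 1→7.
A2: add {9} — 9 (White) has 9→1.
A3 = A2; e.g. 2 (Black) can still go to 4. Fixed point.
White's attractor = {1, 7, 9}; Black avoids the target exactly from the complement.

2, 3, 4, 5, 6, 8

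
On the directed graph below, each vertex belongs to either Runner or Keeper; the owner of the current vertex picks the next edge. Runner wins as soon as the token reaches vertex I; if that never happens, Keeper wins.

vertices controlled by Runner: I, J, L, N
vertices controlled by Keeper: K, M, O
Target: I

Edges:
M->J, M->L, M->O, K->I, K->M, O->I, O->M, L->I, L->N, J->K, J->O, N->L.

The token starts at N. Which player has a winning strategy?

Runner

A0 = {I}
A1: add {L} — L (Runner) has L→I.
A2: add {N} — N (Runner) has N→L.
A3 = A2; e.g. J (Runner) has no edge into A2. Fixed point.
N ∈ A2, so Runner can force the target.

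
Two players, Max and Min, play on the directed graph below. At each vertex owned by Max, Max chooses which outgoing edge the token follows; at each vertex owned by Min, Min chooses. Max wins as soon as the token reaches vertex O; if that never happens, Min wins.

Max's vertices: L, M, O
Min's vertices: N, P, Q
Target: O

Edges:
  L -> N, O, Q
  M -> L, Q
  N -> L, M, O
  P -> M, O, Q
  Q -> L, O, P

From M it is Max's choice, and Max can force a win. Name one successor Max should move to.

L

A0 = {O}
A1: add {L} — L (Max) has L→O.
A2: add {M} — M (Max) has M→L.
A3: add {N} — N (Min): all of {L, M, O} already in.
A4 = A3; e.g. P (Min) can still go to Q. Fixed point.
From M, successor L is in the attractor (rank 1); the other successor Q is not.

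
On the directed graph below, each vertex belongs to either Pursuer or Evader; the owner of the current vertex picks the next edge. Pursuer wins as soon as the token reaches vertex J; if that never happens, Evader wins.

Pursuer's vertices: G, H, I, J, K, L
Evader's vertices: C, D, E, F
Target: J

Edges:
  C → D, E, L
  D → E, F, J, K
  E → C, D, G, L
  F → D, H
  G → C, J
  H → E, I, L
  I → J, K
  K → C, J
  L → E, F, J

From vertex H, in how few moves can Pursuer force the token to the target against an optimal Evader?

A0 = {J}
A1: add {G, I, K, L} — G (Pursuer) has G→J; I (Pursuer) has I→J; K (Pursuer) has K→J; L (Pursuer) has L→J.
A2: add {H} — H (Pursuer) has H→I.
A3 = A2; e.g. C (Evader) can still go to D. Fixed point.
H enters the attractor at level 2, so Pursuer can force the target in 2 moves from there.

2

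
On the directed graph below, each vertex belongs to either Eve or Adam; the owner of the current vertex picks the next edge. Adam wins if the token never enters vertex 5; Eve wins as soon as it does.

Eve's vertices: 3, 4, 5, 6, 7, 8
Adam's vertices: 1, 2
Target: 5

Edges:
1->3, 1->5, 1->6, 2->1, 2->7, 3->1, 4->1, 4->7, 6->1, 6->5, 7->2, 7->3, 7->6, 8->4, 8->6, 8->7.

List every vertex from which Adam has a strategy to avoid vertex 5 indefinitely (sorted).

1, 2, 3

A0 = {5}
A1: add {6} — 6 (Eve) has 6→5.
A2: add {7, 8} — 7 (Eve) has 7→6; 8 (Eve) has 8→6.
A3: add {4} — 4 (Eve) has 4→7.
A4 = A3; e.g. 1 (Adam) can still go to 3. Fixed point.
Eve's attractor = {4, 5, 6, 7, 8}; Adam avoids the target exactly from the complement.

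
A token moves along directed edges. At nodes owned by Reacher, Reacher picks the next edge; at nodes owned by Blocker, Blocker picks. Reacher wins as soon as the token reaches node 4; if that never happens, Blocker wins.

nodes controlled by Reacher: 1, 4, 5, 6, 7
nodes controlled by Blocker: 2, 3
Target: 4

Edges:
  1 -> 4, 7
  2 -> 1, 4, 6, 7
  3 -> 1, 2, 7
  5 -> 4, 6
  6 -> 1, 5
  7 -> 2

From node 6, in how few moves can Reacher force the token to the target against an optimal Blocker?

A0 = {4}
A1: add {1, 5} — 1 (Reacher) has 1→4; 5 (Reacher) has 5→4.
A2: add {6} — 6 (Reacher) has 6→1.
A3 = A2; e.g. 2 (Blocker) can still go to 7. Fixed point.
6 enters the attractor at level 2, so Reacher can force the target in 2 moves from there.

2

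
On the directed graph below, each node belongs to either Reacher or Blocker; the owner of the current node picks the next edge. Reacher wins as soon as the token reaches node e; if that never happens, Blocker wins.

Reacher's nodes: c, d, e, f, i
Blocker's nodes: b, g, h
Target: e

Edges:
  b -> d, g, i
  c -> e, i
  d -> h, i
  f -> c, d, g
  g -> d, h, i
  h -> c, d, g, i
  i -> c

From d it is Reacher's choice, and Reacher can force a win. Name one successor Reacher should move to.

i

A0 = {e}
A1: add {c} — c (Reacher) has c→e.
A2: add {f, i} — f (Reacher) has f→c; i (Reacher) has i→c.
A3: add {d} — d (Reacher) has d→i.
A4 = A3; e.g. b (Blocker) can still go to g. Fixed point.
From d, successor i is in the attractor (rank 2); the other successor h is not.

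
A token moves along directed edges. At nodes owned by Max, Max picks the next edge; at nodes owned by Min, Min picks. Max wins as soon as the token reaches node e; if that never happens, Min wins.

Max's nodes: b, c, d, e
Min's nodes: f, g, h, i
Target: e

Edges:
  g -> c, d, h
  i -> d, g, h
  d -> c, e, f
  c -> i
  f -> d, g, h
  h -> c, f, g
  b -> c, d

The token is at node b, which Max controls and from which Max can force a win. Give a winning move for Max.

A0 = {e}
A1: add {d} — d (Max) has d→e.
A2: add {b} — b (Max) has b→d.
A3 = A2; e.g. c (Max) has no edge into A2. Fixed point.
From b, successor d is in the attractor (rank 1); the other successor c is not.

d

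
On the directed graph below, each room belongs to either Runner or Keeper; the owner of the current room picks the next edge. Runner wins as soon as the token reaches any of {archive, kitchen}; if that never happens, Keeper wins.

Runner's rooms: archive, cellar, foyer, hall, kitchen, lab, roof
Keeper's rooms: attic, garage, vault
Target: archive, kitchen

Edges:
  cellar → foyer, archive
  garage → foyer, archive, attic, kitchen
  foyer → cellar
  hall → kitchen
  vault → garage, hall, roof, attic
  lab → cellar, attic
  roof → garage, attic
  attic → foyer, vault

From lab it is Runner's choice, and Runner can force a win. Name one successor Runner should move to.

A0 = {archive, kitchen}
A1: add {cellar, hall} — cellar (Runner) has cellar→archive; hall (Runner) has hall→kitchen.
A2: add {foyer, lab} — foyer (Runner) has foyer→cellar; lab (Runner) has lab→cellar.
A3 = A2; e.g. garage (Keeper) can still go to attic. Fixed point.
From lab, successor cellar is in the attractor (rank 1); the other successor attic is not.

cellar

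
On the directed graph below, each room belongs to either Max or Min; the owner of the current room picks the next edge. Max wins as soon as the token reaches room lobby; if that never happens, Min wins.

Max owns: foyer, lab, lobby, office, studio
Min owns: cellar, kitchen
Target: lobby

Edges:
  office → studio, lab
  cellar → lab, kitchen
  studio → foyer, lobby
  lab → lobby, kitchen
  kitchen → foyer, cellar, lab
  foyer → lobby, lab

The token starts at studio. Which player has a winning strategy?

A0 = {lobby}
A1: add {foyer, lab, studio} — foyer (Max) has foyer→lobby; studio (Max) has studio→lobby; lab (Max) has lab→lobby.
studio ∈ A1, so Max can force the target.

Max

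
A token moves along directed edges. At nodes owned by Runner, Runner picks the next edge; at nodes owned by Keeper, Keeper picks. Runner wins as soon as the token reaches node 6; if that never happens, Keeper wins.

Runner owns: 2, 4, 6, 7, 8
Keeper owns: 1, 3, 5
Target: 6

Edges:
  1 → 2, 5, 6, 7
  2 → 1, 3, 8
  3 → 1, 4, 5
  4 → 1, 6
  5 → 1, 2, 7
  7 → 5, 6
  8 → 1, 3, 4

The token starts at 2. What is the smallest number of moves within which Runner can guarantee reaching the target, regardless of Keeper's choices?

A0 = {6}
A1: add {4, 7} — 4 (Runner) has 4→6; 7 (Runner) has 7→6.
A2: add {8} — 8 (Runner) has 8→4.
A3: add {2} — 2 (Runner) has 2→8.
A4 = A3; e.g. 1 (Keeper) can still go to 5. Fixed point.
2 enters the attractor at level 3, so Runner can force the target in 3 moves from there.

3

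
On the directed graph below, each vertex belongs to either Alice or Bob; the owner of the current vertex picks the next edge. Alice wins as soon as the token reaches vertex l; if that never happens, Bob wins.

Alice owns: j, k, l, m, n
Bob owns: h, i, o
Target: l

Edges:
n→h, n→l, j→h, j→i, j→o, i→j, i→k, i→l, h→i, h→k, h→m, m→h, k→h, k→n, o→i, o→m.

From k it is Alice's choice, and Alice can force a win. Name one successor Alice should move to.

A0 = {l}
A1: add {n} — n (Alice) has n→l.
A2: add {k} — k (Alice) has k→n.
A3 = A2; e.g. h (Bob) can still go to i. Fixed point.
From k, successor n is in the attractor (rank 1); the other successor h is not.

n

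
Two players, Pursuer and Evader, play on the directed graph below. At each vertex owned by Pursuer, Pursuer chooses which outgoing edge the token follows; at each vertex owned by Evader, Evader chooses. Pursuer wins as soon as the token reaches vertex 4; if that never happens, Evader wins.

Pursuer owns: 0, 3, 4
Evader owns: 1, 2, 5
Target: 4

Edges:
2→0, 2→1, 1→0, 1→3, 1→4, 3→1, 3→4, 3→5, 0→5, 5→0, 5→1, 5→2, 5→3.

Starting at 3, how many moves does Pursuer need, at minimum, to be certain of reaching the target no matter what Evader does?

1

A0 = {4}
A1: add {3} — 3 (Pursuer) has 3→4.
A2 = A1; e.g. 0 (Pursuer) has no edge into A1. Fixed point.
3 enters the attractor at level 1, so Pursuer can force the target in 1 move from there.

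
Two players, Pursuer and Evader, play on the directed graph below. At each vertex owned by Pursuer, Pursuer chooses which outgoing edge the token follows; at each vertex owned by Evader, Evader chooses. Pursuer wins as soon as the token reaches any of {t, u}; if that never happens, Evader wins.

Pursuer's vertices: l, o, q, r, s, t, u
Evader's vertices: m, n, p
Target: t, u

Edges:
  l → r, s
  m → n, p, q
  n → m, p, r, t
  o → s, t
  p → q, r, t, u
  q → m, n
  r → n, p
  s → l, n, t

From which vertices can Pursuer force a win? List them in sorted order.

A0 = {t, u}
A1: add {o, s} — o (Pursuer) has o→t; s (Pursuer) has s→t.
A2: add {l} — l (Pursuer) has l→s.
A3 = A2; e.g. m (Evader) can still go to n. Fixed point.
Pursuer's winning region = {l, o, s, t, u}.

l, o, s, t, u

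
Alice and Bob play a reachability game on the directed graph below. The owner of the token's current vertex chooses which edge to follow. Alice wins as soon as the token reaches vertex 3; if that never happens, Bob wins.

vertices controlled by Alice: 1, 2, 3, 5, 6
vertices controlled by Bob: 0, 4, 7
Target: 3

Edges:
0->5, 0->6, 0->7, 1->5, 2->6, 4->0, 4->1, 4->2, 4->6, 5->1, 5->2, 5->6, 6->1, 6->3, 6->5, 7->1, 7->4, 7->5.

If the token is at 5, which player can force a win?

Alice

A0 = {3}
A1: add {6} — 6 (Alice) has 6→3.
A2: add {2, 5} — 2 (Alice) has 2→6; 5 (Alice) has 5→6.
5 ∈ A2, so Alice can force the target.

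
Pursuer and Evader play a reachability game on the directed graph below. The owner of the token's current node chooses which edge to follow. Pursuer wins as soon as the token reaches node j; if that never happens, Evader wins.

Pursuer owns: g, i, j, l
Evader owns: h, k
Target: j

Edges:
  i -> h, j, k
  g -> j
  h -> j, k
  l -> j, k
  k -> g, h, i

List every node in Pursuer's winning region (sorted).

A0 = {j}
A1: add {g, i, l} — g (Pursuer) has g→j; i (Pursuer) has i→j; l (Pursuer) has l→j.
A2 = A1; e.g. h (Evader) can still go to k. Fixed point.
Pursuer's winning region = {g, i, j, l}.

g, i, j, l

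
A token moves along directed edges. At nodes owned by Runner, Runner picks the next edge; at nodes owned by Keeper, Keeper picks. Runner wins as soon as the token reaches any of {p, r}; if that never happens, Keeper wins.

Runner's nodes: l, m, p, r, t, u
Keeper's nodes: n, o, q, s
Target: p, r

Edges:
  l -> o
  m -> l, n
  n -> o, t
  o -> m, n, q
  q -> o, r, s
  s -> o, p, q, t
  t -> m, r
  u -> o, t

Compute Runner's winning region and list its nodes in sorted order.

p, r, t, u

A0 = {p, r}
A1: add {t} — t (Runner) has t→r.
A2: add {u} — u (Runner) has u→t.
A3 = A2; e.g. l (Runner) has no edge into A2. Fixed point.
Runner's winning region = {p, r, t, u}.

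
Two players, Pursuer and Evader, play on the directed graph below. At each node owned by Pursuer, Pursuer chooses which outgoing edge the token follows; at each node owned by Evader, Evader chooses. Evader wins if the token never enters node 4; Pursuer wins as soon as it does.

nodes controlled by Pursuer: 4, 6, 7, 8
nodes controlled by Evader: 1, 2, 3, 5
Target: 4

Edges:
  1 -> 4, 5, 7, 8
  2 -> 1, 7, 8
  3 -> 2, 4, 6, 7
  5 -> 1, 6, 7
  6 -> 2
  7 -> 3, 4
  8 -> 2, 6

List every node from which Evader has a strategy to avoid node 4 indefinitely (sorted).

A0 = {4}
A1: add {7} — 7 (Pursuer) has 7→4.
A2 = A1; e.g. 1 (Evader) can still go to 5. Fixed point.
Pursuer's attractor = {4, 7}; Evader avoids the target exactly from the complement.

1, 2, 3, 5, 6, 8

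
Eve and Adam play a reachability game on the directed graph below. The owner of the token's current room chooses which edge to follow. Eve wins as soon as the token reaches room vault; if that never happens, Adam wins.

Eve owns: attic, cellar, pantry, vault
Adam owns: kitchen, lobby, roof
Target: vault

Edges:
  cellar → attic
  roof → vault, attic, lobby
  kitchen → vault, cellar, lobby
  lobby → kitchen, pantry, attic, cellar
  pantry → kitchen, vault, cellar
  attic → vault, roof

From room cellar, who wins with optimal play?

A0 = {vault}
A1: add {attic, pantry} — pantry (Eve) has pantry→vault; attic (Eve) has attic→vault.
A2: add {cellar} — cellar (Eve) has cellar→attic.
A3 = A2; e.g. kitchen (Adam) can still go to lobby. Fixed point.
cellar ∈ A2, so Eve can force the target.

Eve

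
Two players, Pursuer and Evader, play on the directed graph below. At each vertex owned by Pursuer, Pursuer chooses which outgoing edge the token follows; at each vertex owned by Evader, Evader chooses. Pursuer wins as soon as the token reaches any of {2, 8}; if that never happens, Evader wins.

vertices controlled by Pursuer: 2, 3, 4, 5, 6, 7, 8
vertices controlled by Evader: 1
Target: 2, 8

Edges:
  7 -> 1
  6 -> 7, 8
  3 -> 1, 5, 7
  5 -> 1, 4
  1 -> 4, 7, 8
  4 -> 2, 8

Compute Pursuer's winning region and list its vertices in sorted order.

A0 = {2, 8}
A1: add {4, 6} — 4 (Pursuer) has 4→2; 6 (Pursuer) has 6→8.
A2: add {5} — 5 (Pursuer) has 5→4.
A3: add {3} — 3 (Pursuer) has 3→5.
A4 = A3; e.g. 1 (Evader) can still go to 7. Fixed point.
Pursuer's winning region = {2, 3, 4, 5, 6, 8}.

2, 3, 4, 5, 6, 8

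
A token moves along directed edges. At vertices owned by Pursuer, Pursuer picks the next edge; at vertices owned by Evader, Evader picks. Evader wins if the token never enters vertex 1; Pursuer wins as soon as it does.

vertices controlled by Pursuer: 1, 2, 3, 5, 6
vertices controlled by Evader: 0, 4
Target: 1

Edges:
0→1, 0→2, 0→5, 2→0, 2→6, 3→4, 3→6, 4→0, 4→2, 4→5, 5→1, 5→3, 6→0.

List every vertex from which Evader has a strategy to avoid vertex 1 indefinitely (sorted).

0, 2, 3, 4, 6

A0 = {1}
A1: add {5} — 5 (Pursuer) has 5→1.
A2 = A1; e.g. 0 (Evader) can still go to 2. Fixed point.
Pursuer's attractor = {1, 5}; Evader avoids the target exactly from the complement.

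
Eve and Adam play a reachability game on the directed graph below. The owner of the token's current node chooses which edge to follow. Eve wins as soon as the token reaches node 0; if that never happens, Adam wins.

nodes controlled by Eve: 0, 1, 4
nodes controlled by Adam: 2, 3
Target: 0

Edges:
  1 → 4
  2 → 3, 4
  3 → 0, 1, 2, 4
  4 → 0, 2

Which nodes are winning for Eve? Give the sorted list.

0, 1, 4

A0 = {0}
A1: add {4} — 4 (Eve) has 4→0.
A2: add {1} — 1 (Eve) has 1→4.
A3 = A2; e.g. 2 (Adam) can still go to 3. Fixed point.
Eve's winning region = {0, 1, 4}.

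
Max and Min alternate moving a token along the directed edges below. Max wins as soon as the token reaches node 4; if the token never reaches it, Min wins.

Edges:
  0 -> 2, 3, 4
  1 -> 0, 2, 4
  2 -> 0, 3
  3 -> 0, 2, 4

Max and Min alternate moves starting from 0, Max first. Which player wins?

Track states (vertex, player-to-move).
A0 = {(4,Max), (4,Min)}
A1: add {(0,Max), (1,Max), (3,Max)}.
(0,Max) ∈ A1 ⇒ Max forces the target.

Max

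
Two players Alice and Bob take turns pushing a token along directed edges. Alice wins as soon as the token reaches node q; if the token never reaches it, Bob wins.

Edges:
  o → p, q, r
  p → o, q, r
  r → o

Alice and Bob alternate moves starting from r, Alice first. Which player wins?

Track states (vertex, player-to-move).
A0 = {(q,Alice), (q,Bob)}
A1: add {(o,Alice), (p,Alice)}.
A2: add {(r,Bob)}.
A3 = A2; e.g. (o,Bob) stays out. (r,Alice) never enters ⇒ Bob avoids the target.

Bob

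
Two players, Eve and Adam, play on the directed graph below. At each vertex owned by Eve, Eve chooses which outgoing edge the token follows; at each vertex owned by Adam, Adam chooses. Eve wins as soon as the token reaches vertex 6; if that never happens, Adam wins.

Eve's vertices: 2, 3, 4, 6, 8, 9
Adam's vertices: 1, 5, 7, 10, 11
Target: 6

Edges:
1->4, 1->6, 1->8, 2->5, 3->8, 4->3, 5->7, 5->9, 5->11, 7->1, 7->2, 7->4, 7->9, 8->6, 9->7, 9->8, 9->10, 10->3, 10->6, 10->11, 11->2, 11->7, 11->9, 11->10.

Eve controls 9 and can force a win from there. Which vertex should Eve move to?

A0 = {6}
A1: add {8} — 8 (Eve) has 8→6.
A2: add {3, 9} — 3 (Eve) has 3→8; 9 (Eve) has 9→8.
A3: add {4} — 4 (Eve) has 4→3.
A4: add {1} — 1 (Adam): all of {4, 6, 8} already in.
A5 = A4; e.g. 2 (Eve) has no edge into A4. Fixed point.
From 9, successor 8 is in the attractor (rank 1); the other successors 7, 10 are not.

8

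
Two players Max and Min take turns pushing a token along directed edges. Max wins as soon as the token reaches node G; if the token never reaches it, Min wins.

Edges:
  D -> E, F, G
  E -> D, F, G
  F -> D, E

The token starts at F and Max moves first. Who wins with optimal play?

Min

Track states (vertex, player-to-move).
A0 = {(G,Max), (G,Min)}
A1: add {(D,Max), (E,Max)}.
A2: add {(F,Min)}.
A3 = A2; e.g. (D,Min) stays out. (F,Max) never enters ⇒ Min avoids the target.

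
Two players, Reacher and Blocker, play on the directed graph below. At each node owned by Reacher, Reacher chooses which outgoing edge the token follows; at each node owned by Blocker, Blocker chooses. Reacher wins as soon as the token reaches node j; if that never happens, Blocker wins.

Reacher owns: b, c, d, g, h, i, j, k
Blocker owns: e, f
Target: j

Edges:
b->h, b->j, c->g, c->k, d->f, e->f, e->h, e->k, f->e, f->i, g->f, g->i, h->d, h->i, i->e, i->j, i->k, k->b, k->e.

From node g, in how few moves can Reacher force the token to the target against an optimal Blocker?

A0 = {j}
A1: add {b, i} — b (Reacher) has b→j; i (Reacher) has i→j.
A2: add {g, h, k} — g (Reacher) has g→i; h (Reacher) has h→i; k (Reacher) has k→b.
g enters the attractor at level 2, so Reacher can force the target in 2 moves from there.

2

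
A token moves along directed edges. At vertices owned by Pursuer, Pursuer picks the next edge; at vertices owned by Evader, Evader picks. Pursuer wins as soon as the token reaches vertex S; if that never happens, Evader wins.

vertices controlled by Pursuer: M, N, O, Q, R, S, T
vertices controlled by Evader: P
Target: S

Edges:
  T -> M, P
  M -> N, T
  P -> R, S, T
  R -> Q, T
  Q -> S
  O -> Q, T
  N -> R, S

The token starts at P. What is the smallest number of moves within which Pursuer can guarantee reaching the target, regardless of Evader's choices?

4

A0 = {S}
A1: add {N, Q} — N (Pursuer) has N→S; Q (Pursuer) has Q→S.
A2: add {M, O, R} — M (Pursuer) has M→N; O (Pursuer) has O→Q; R (Pursuer) has R→Q.
A3: add {T} — T (Pursuer) has T→M.
A4: add {P} — P (Evader): all of {R, S, T} already in.
A4 = all vertices. Fixed point.
P enters the attractor at level 4, so Pursuer can force the target in 4 moves from there.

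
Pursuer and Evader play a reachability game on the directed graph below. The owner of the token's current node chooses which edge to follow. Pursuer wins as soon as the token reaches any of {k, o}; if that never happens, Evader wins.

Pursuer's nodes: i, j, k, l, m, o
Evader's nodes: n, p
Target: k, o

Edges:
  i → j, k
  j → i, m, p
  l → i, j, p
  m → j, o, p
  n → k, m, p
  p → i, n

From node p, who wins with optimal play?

A0 = {k, o}
A1: add {i, m} — i (Pursuer) has i→k; m (Pursuer) has m→o.
A2: add {j, l} — j (Pursuer) has j→i; l (Pursuer) has l→i.
A3 = A2; e.g. n (Evader) can still go to p. Fixed point.
p never enters the attractor, so Evader can avoid the target forever.

Evader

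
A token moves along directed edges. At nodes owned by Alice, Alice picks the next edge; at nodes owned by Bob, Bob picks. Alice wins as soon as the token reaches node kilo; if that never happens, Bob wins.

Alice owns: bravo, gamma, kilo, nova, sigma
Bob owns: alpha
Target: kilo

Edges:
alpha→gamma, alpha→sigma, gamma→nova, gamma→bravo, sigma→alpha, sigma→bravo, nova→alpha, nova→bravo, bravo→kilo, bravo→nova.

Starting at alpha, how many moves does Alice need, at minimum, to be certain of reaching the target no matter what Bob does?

3

A0 = {kilo}
A1: add {bravo} — bravo (Alice) has bravo→kilo.
A2: add {gamma, nova, sigma} — gamma (Alice) has gamma→bravo; sigma (Alice) has sigma→bravo; nova (Alice) has nova→bravo.
A3: add {alpha} — alpha (Bob): all of {gamma, sigma} already in.
A3 = all vertices. Fixed point.
alpha enters the attractor at level 3, so Alice can force the target in 3 moves from there.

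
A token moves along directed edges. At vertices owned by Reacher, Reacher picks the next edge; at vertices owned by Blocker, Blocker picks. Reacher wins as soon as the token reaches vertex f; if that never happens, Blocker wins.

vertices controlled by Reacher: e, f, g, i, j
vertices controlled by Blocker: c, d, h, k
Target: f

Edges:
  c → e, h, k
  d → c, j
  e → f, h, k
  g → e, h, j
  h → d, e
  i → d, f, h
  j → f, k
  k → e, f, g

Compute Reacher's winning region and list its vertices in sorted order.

e, f, g, i, j, k

A0 = {f}
A1: add {e, i, j} — e (Reacher) has e→f; i (Reacher) has i→f; j (Reacher) has j→f.
A2: add {g} — g (Reacher) has g→e.
A3: add {k} — k (Blocker): all of {e, f, g} already in.
A4 = A3; e.g. c (Blocker) can still go to h. Fixed point.
Reacher's winning region = {e, f, g, i, j, k}.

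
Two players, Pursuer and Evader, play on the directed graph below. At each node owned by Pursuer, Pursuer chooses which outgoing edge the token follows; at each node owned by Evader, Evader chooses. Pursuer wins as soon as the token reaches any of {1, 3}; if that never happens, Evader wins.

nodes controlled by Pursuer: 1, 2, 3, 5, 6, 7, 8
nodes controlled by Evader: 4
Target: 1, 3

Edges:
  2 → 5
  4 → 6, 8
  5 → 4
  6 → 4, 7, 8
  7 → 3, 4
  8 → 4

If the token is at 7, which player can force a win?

A0 = {1, 3}
A1: add {7} — 7 (Pursuer) has 7→3.
7 ∈ A1, so Pursuer can force the target.

Pursuer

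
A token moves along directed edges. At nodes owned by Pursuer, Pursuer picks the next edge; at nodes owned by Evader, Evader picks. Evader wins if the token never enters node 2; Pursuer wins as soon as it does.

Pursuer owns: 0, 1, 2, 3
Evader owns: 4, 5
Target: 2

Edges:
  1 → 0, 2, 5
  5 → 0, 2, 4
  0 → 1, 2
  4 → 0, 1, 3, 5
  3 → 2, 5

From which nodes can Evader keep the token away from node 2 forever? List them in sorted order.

A0 = {2}
A1: add {0, 1, 3} — 0 (Pursuer) has 0→2; 1 (Pursuer) has 1→2; 3 (Pursuer) has 3→2.
A2 = A1; e.g. 4 (Evader) can still go to 5. Fixed point.
Pursuer's attractor = {0, 1, 2, 3}; Evader avoids the target exactly from the complement.

4, 5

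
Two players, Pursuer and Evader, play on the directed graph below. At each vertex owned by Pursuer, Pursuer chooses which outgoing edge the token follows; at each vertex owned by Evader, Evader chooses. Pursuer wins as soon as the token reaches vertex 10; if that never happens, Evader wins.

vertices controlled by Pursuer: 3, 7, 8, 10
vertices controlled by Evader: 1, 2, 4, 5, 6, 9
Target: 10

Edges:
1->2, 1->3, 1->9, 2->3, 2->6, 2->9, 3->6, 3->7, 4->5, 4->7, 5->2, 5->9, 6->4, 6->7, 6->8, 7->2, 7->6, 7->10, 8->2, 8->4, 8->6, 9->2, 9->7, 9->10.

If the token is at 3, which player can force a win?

Pursuer

A0 = {10}
A1: add {7} — 7 (Pursuer) has 7→10.
A2: add {3} — 3 (Pursuer) has 3→7.
A3 = A2; e.g. 1 (Evader) can still go to 2. Fixed point.
3 ∈ A2, so Pursuer can force the target.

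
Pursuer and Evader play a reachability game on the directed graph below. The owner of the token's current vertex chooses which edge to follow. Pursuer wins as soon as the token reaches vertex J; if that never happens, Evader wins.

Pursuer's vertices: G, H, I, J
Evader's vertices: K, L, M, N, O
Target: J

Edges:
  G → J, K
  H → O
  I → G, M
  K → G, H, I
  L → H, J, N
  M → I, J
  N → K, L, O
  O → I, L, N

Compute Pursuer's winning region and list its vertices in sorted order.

G, I, J, M

A0 = {J}
A1: add {G} — G (Pursuer) has G→J.
A2: add {I} — I (Pursuer) has I→G.
A3: add {M} — M (Evader): all of {I, J} already in.
A4 = A3; e.g. H (Pursuer) has no edge into A3. Fixed point.
Pursuer's winning region = {G, I, J, M}.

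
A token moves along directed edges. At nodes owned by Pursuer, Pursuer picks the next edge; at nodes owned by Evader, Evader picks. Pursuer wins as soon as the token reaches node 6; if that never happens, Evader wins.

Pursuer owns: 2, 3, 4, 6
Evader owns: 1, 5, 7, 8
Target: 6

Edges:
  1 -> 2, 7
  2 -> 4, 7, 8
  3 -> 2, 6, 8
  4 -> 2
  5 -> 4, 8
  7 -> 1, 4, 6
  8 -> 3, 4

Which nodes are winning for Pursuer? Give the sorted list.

A0 = {6}
A1: add {3} — 3 (Pursuer) has 3→6.
A2 = A1; e.g. 1 (Evader) can still go to 2. Fixed point.
Pursuer's winning region = {3, 6}.

3, 6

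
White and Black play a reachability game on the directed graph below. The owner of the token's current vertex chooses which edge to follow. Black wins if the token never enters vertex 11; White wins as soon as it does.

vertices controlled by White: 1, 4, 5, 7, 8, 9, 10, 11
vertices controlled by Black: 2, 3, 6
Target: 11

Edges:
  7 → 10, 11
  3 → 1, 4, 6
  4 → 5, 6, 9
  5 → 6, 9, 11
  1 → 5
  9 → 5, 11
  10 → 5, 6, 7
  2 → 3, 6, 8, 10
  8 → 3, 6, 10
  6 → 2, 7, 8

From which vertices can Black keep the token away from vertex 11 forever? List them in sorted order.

2, 3, 6

A0 = {11}
A1: add {5, 7, 9} — 5 (White) has 5→11; 7 (White) has 7→11; 9 (White) has 9→11.
A2: add {1, 4, 10} — 1 (White) has 1→5; 4 (White) has 4→5; 10 (White) has 10→5.
A3: add {8} — 8 (White) has 8→10.
A4 = A3; e.g. 2 (Black) can still go to 3. Fixed point.
White's attractor = {1, 4, 5, 7, 8, 9, 10, 11}; Black avoids the target exactly from the complement.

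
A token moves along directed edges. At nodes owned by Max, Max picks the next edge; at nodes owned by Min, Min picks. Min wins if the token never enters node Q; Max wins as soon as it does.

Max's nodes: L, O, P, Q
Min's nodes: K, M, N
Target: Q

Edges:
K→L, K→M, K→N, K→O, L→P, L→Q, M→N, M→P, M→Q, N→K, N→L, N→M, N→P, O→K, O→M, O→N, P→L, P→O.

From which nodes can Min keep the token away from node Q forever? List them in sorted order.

A0 = {Q}
A1: add {L} — L (Max) has L→Q.
A2: add {P} — P (Max) has P→L.
A3 = A2; e.g. K (Min) can still go to M. Fixed point.
Max's attractor = {L, P, Q}; Min avoids the target exactly from the complement.

K, M, N, O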